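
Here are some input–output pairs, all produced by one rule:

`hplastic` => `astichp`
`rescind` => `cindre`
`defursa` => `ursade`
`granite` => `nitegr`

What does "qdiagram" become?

agramqd

Each output is the input with this applied: move the first 2 characters to the end (rotate left by 2), then delete the first character.
Applying that to "qdiagram" gives "agramqd".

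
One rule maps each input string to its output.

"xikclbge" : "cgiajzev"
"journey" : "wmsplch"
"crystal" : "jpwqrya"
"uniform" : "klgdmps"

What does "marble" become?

cypzjk

Rule — swap the first and last characters, then shift every letter 2 places backward in the alphabet (wrapping around).
On "marble": the first step gives "earblm", and the second then gives "cypzjk".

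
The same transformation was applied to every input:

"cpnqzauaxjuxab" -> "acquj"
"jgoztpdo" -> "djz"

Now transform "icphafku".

Rule — keep one character in every 3, starting at position 1 (positions 1st, 4th, 7th, ...), then move the last character to the front.
On "icphafku": the first step gives "ihk", and the second then gives "kih".

kih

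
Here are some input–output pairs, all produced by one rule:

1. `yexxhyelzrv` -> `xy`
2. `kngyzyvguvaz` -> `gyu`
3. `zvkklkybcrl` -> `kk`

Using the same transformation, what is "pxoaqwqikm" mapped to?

Looking at the pairs, the operation is to delete the last 3 characters, then keep one character in every 3, starting at position 3 (positions 3rd, 6th, 9th, ...).
Working it through for "pxoaqwqikm": intermediate "pxoaqwq", final "ow".

ow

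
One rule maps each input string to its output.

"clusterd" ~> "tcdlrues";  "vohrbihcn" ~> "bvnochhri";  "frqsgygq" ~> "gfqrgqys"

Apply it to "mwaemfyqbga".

What's happening: take characters alternately from the front and the back (1st, last, 2nd, 2nd-last, ...), then move the last character to the front.
On "mwaemfyqbga": the first step gives "mawgabeqmyf", and the second then gives "fmawgabeqmy".
(Check on "frqsgygq": → "fqrgqysg" → "gfqrgqys" ✓)

fmawgabeqmy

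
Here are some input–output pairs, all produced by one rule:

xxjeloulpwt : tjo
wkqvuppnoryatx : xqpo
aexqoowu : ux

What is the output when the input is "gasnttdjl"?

The rule is to move the last 3 characters to the front (rotate right by 3), then keep one character in every 3, starting at position 3 (positions 3rd, 6th, 9th, ...).
For "gasnttdjl", step one produces "djlgasntt"; step two turns that into "lst".

lst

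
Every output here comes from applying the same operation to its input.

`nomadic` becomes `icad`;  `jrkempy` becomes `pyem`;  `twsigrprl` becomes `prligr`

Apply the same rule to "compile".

Each output is the input with this applied: delete the first 3 characters, then swap the front and back halves of the string.
On "compile": the first step gives "pile", and the second then gives "lepi".
(Check on "jrkempy": → "empy" → "pyem" ✓)

lepi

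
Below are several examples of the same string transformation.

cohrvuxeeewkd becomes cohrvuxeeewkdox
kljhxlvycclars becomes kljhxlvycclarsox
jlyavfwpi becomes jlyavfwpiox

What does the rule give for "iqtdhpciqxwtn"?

iqtdhpciqxwtnox

The pattern: append "ox".
So "iqtdhpciqxwtn" becomes "iqtdhpciqxwtnox".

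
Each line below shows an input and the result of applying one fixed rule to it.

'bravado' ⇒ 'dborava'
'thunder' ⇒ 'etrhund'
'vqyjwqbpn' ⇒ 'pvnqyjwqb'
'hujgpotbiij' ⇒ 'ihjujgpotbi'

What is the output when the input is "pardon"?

opnard

Looking at the pairs, the operation is to swap the first and last characters, then move the last 2 characters to the front (rotate right by 2).
For "pardon" the result is "opnard".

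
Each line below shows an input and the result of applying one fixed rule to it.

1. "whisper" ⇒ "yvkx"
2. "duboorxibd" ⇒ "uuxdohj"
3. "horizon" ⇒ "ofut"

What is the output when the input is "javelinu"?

krota

Rule — delete the first 3 characters, then shift every letter 6 places forward in the alphabet (wrapping around).
Starting from "javelinu": after the first operation, "elinu"; after the second, "krota".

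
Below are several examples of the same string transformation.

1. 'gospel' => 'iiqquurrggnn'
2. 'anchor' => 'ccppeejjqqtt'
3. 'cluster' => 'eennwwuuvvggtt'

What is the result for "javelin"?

What's happening: double every character, then shift every letter 2 places forward in the alphabet (wrapping around).
On "javelin": the first step gives "jjaavveelliinn", and the second then gives "llccxxggnnkkpp".

llccxxggnnkkpp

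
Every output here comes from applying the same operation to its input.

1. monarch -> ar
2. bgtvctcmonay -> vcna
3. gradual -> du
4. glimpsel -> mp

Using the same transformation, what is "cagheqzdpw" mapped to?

What's happening: swap each adjacent pair of characters (1↔2, 3↔4, ...), then keep one character in every 3, starting at position 3 (positions 3rd, 6th, 9th, ...).
Starting from "cagheqzdpw": after the first operation, "achgqedzwp"; after the second, "hew".
(Check on "gradual": → "rgdaaul" → "du" ✓)

hew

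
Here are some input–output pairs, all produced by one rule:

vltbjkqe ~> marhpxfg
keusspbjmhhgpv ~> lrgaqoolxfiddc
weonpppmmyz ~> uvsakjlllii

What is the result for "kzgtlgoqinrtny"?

jugvcphckmejnp

The rule is to move the last 2 characters to the front (rotate right by 2), then shift every letter 4 places backward in the alphabet (wrapping around).
On "kzgtlgoqinrtny": the first step gives "nykzgtlgoqinrt", and the second then gives "jugvcphckmejnp".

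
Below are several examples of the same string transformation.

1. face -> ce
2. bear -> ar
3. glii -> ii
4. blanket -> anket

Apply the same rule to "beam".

The rule is to delete the first 2 characters.
For "beam" the result is "am".

am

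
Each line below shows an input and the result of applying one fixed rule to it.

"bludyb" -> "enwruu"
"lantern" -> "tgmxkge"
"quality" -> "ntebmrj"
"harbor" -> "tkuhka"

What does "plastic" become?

etlmbvi

The transformation: shift every letter 7 places backward in the alphabet (wrapping around), then move the first character to the end.
For "plastic" the result is "etlmbvi".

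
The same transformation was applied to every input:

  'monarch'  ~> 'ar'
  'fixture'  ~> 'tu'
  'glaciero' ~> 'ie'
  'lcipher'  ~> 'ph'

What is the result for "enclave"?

Each output is the input with this applied: move the last 2 characters to the front (rotate right by 2), then keep only the last 2 characters.
For "enclave", step one produces "veencla"; step two turns that into "la".

la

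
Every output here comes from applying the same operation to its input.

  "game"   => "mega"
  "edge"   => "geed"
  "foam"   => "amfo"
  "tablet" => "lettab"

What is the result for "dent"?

Rule — swap the front and back halves of the string.
For "dent" the result is "ntde".

ntde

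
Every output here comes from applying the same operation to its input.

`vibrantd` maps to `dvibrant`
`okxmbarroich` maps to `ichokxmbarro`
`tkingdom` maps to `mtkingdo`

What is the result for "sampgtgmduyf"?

What's happening: move the first 3 characters to the end (rotate left by 3), then swap the front and back halves of the string.
For "sampgtgmduyf", step one produces "pgtgmduyfsam"; step two turns that into "uyfsampgtgmd".

uyfsampgtgmd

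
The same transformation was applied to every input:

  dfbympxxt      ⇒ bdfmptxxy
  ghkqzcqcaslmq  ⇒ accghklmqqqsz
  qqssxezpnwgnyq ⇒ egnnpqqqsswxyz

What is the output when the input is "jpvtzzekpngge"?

Looking at the pairs, the operation is to sort the characters into alphabetical order.
Doing the same to "jpvtzzekpngge": "eeggjknpptvzz".

eeggjknpptvzz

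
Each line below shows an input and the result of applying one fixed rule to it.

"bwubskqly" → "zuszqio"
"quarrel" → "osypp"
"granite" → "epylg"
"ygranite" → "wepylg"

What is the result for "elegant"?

cjcey

In each case the input is transformed by: shift every letter 2 places backward in the alphabet (wrapping around), then delete the last 2 characters.
For "elegant", step one produces "cjceylr"; step two turns that into "cjcey".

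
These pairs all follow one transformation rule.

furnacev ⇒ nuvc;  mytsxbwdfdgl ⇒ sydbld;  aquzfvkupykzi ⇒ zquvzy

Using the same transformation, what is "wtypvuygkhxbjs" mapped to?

Rule — keep every other character starting from the second (positions 2nd, 4th, 6th, ...), then swap each adjacent pair of characters (1↔2, 3↔4, ...).
Working it through for "wtypvuygkhxbjs": intermediate "tpughbs", final "ptgubhs".

ptgubhs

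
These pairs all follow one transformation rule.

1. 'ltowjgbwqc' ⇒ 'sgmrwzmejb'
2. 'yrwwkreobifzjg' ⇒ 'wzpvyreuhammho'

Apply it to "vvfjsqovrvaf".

vqlhlegizvll

Rule — reverse the string, then shift every letter 10 places backward in the alphabet (wrapping around).
For "vvfjsqovrvaf", step one produces "favrvoqsjfvv"; step two turns that into "vqlhlegizvll".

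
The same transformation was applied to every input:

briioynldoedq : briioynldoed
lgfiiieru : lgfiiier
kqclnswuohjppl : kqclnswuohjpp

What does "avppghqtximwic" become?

avppghqtximwi

Each output is the input with this applied: delete the last character.
On "avppghqtximwic" that produces "avppghqtximwi".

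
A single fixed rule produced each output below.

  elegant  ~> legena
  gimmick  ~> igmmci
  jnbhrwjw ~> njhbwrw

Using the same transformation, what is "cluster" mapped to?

The transformation: swap each adjacent pair of characters (1↔2, 3↔4, ...), then delete the last character.
Applying both steps to "cluster": "lcsuetr", then "lcsuet".

lcsuet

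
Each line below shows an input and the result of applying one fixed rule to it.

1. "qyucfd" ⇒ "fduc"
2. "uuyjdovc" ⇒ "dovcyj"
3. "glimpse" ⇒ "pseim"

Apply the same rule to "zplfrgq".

The transformation: delete the first 2 characters, then move the first 2 characters to the end (rotate left by 2).
Working it through for "zplfrgq": intermediate "lfrgq", final "rgqlf".
(Check on "uuyjdovc": → "yjdovc" → "dovcyj" ✓)

rgqlf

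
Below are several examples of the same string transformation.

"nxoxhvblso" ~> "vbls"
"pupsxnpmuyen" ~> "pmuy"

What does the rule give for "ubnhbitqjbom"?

tqjb

Rule — swap the front and back halves of the string, then keep only the first 4 characters.
For "ubnhbitqjbom", step one produces "tqjbomubnhbi"; step two turns that into "tqjb".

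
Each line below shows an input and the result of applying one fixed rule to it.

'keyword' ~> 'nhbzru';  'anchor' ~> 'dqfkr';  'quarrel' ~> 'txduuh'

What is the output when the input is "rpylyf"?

usbob

Rule — shift every letter 3 places forward in the alphabet (wrapping around), then delete the last character.
Applying both steps to "rpylyf": "usbobi", then "usbob".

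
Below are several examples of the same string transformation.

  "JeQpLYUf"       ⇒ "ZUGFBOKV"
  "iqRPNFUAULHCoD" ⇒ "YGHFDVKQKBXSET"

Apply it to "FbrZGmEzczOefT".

What's happening: shift every letter 10 places backward in the alphabet (wrapping around), then convert every letter to uppercase.
Applying both steps to "FbrZGmEzczOefT": "VrhPWcUpspEuvJ", then "VRHPWCUPSPEUVJ".

VRHPWCUPSPEUVJ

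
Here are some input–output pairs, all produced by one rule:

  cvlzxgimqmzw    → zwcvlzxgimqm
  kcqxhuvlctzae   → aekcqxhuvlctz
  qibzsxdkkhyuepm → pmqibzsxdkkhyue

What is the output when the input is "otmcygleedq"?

dqotmcyglee

The transformation: move the last 2 characters to the front (rotate right by 2).
Applying that to "otmcygleedq" gives "dqotmcyglee".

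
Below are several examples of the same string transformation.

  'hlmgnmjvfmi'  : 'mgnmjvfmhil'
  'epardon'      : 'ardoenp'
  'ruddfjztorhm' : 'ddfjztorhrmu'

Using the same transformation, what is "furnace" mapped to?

Looking at the pairs, the operation is to swap the first and last characters, then move the first 2 characters to the end (rotate left by 2).
On "furnace": the first step gives "eurnacf", and the second then gives "rnacfeu".

rnacfeu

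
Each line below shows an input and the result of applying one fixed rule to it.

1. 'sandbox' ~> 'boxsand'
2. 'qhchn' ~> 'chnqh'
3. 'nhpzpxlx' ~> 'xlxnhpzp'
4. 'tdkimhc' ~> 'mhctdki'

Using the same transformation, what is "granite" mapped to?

itegran

The pattern: move the last 3 characters to the front (rotate right by 3).
Doing the same to "granite": "itegran".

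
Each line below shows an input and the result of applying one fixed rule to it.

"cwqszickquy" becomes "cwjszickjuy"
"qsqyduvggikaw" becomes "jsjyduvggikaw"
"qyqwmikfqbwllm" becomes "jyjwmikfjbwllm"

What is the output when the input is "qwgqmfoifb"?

jwgjmfoifb

What's happening: replace every "q" with "j".
So "qwgqmfoifb" becomes "jwgjmfoifb".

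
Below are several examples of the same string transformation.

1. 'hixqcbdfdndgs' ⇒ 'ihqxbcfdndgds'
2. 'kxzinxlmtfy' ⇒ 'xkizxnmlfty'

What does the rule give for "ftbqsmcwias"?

tfqbmswcais

The pattern: swap each adjacent pair of characters (1↔2, 3↔4, ...).
So "ftbqsmcwias" becomes "tfqbmswcais".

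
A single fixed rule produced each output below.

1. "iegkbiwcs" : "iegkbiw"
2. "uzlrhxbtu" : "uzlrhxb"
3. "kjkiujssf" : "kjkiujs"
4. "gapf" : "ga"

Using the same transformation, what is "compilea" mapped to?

compil

Looking at the pairs, the operation is to delete the last 2 characters.
On "compilea" that produces "compil".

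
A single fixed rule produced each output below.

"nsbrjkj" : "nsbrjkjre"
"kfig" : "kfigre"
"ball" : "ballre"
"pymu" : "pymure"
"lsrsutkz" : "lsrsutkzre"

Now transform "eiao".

eiaore

Rule — append "re".
For "eiao" the result is "eiaore".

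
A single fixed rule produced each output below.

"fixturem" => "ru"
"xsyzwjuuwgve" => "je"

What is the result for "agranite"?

ms

The rule is to shift every letter 12 places forward in the alphabet (wrapping around), then keep only the first 2 characters.
For "agranite", step one produces "msdmzufq"; step two turns that into "ms".
(Check on "xsyzwjuuwgve": → "jeklivggishq" → "je" ✓)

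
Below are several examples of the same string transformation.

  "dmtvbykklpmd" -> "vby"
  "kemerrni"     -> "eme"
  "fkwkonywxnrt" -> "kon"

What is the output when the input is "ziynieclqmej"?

Rule — swap the front and back halves of the string, then keep only the last 3 characters.
"ziynieclqmej" → "clqmejziynie" → "nie".

nie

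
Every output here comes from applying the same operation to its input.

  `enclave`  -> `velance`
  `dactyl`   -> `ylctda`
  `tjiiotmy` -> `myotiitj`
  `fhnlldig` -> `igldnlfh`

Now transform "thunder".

erndhut

The pattern: reverse the string, then swap each adjacent pair of characters (1↔2, 3↔4, ...).
For "thunder", step one produces "rednuht"; step two turns that into "erndhut".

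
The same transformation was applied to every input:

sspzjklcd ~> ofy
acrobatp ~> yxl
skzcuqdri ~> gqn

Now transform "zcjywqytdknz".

yspj

Each output is the input with this applied: keep one character in every 3, starting at position 2 (positions 2nd, 5th, 8th, ...), then shift every letter 4 places backward in the alphabet (wrapping around).
Starting from "zcjywqytdknz": after the first operation, "cwtn"; after the second, "yspj".
(Check on "skzcuqdri": → "kur" → "gqn" ✓)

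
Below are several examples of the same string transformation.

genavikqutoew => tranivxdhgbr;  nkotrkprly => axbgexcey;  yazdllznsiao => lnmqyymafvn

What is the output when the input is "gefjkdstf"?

trswxqfg

Looking at the pairs, the operation is to shift every letter 13 places forward in the alphabet (wrapping around) — i.e. ROT13, then delete the last character.
For "gefjkdstf", step one produces "trswxqfgs"; step two turns that into "trswxqfg".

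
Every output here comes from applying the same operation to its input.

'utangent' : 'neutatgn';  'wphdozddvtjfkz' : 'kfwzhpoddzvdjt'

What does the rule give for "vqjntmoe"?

omvejqtn

What's happening: move the last 3 characters to the front (rotate right by 3), then swap each adjacent pair of characters (1↔2, 3↔4, ...).
Starting from "vqjntmoe": after the first operation, "moevqjnt"; after the second, "omvejqtn".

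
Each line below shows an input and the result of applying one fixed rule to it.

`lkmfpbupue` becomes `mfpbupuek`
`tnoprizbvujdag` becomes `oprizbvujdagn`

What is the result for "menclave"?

nclavee

What's happening: delete the first character, then move the first character to the end.
Applying both steps to "menclave": "enclave", then "nclavee".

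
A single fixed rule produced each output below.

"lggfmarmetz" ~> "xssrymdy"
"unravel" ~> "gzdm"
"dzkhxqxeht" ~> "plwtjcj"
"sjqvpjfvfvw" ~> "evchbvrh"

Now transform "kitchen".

wufo

Each output is the input with this applied: delete the last 3 characters, then shift every letter 12 places forward in the alphabet (wrapping around).
Starting from "kitchen": after the first operation, "kitc"; after the second, "wufo".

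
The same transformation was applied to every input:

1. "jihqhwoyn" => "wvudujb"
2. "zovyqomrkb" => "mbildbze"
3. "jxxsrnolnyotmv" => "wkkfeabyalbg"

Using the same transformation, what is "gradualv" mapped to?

Each output is the input with this applied: shift every letter 13 places forward in the alphabet (wrapping around) — i.e. ROT13, then delete the last 2 characters.
"gradualv" → "tenqhnyi" → "tenqhn".

tenqhn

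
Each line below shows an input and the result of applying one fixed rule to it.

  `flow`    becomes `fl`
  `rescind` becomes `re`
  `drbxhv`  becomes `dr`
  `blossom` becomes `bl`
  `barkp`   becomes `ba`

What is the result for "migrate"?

Each output is the input with this applied: keep only the first 2 characters.
"migrate" → "mi".

mi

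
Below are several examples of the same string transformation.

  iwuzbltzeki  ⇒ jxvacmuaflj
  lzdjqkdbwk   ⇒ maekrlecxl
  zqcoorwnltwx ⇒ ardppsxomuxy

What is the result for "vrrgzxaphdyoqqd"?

wsshaybqiezprre

In each case the input is transformed by: shift every letter 1 place forward in the alphabet (wrapping around).
Doing the same to "vrrgzxaphdyoqqd": "wsshaybqiezprre".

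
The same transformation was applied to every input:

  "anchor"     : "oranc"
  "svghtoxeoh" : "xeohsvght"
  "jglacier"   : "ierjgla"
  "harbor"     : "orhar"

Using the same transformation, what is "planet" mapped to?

etpla

The transformation: swap the front and back halves of the string, then delete the first character.
Working it through for "planet": intermediate "netpla", final "etpla".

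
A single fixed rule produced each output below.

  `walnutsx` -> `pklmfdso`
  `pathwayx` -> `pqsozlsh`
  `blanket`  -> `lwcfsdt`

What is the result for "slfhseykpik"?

Rule — reverse the string, then shift every letter 8 places backward in the alphabet (wrapping around).
"slfhseykpik" → "kipkyeshfls" → "cahcqwkzxdk".
(Check on "blanket": → "teknalb" → "lwcfsdt" ✓)

cahcqwkzxdk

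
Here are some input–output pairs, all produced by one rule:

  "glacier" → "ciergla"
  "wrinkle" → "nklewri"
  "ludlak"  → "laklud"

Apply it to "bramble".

Looking at the pairs, the operation is to move the first 3 characters to the end (rotate left by 3).
"bramble" → "mblebra".

mblebra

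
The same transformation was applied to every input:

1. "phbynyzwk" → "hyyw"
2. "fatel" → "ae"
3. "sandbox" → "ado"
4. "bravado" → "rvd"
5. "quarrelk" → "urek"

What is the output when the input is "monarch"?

In each case the input is transformed by: keep every other character starting from the second (positions 2nd, 4th, 6th, ...).
For "monarch" the result is "oac".

oac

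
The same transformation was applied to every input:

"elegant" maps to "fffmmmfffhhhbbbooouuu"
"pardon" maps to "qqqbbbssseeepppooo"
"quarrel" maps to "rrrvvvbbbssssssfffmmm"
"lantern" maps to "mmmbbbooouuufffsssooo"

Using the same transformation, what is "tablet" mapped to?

uuubbbcccmmmfffuuu

Each output is the input with this applied: repeat every character 3 times, then shift every letter 1 place forward in the alphabet (wrapping around).
On "tablet": the first step gives "tttaaabbbllleeettt", and the second then gives "uuubbbcccmmmfffuuu".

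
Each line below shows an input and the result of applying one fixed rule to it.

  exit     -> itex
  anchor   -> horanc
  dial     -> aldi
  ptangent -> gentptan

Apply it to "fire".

refi

The transformation: swap the front and back halves of the string.
So "fire" becomes "refi".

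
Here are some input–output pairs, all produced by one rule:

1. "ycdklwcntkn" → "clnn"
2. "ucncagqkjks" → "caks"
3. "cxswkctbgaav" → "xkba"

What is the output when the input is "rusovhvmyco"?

uvmo

Rule — keep one character in every 3, starting at position 2 (positions 2nd, 5th, 8th, ...).
On "rusovhvmyco" that produces "uvmo".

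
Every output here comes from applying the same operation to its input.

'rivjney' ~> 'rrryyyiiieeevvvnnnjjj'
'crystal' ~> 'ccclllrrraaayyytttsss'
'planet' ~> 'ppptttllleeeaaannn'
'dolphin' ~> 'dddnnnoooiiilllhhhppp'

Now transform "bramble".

Rule — take characters alternately from the front and the back (1st, last, 2nd, 2nd-last, ...), then repeat every character 3 times.
On "bramble": the first step gives "berlabm", and the second then gives "bbbeeerrrlllaaabbbmmm".

bbbeeerrrlllaaabbbmmm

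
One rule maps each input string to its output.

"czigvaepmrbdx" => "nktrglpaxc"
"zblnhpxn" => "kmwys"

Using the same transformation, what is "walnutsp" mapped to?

The rule is to shift every letter 11 places forward in the alphabet (wrapping around), then delete the last 3 characters.
On "walnutsp": the first step gives "hlwyfeda", and the second then gives "hlwyf".

hlwyf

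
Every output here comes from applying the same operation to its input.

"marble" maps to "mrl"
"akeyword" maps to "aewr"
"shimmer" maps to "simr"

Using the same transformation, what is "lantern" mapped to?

lnen

Each output is the input with this applied: keep every other character starting from the first (positions 1st, 3rd, 5th, ...).
On "lantern" that produces "lnen".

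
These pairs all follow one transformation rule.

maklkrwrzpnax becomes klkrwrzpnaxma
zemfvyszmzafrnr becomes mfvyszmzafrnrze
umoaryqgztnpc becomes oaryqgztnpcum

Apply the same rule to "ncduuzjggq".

Rule — move the first 2 characters to the end (rotate left by 2).
On "ncduuzjggq" that produces "duuzjggqnc".

duuzjggqnc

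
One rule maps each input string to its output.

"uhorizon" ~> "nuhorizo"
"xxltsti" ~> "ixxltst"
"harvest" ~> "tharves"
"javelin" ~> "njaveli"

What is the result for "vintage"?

Looking at the pairs, the operation is to move the last character to the front.
Doing the same to "vintage": "evintag".

evintag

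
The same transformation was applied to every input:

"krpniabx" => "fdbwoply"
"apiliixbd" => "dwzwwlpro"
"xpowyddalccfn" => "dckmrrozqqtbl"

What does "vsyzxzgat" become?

gmnlnuohj

The pattern: move the first character to the end, then shift every letter 12 places backward in the alphabet (wrapping around).
On "vsyzxzgat" that produces "gmnlnuohj".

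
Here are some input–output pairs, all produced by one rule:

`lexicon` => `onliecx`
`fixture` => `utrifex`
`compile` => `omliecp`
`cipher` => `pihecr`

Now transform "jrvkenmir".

rrnmkjiev

What's happening: sort the characters into reverse alphabetical order, then move the first character to the end.
Starting from "jrvkenmir": after the first operation, "vrrnmkjie"; after the second, "rrnmkjiev".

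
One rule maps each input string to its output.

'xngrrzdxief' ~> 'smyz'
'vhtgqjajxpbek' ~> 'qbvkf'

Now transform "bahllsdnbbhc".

wgyw

In each case the input is transformed by: keep one character in every 3, starting at position 1 (positions 1st, 4th, 7th, ...), then shift every letter 5 places backward in the alphabet (wrapping around).
Applying that to "bahllsdnbbhc" gives "wgyw".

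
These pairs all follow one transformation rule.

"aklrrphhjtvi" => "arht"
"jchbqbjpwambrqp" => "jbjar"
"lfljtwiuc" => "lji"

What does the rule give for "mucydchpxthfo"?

What's happening: keep one character in every 3, starting at position 1 (positions 1st, 4th, 7th, ...).
So "mucydchpxthfo" becomes "myhto".

myhto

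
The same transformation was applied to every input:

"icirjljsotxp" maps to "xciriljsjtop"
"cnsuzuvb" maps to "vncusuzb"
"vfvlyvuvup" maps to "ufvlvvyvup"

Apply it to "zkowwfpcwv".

wkzwofwcpv

Looking at the pairs, the operation is to swap each adjacent pair of characters (1↔2, 3↔4, ...), then move the last character to the front.
On "zkowwfpcwv" that produces "wkzwofwcpv".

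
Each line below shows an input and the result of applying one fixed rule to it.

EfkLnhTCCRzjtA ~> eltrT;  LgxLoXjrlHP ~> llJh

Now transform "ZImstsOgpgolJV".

Rule — keep one character in every 3, starting at position 1 (positions 1st, 4th, 7th, ...), then flip the case of every letter.
On "ZImstsOgpgolJV" that produces "zSoGj".

zSoGj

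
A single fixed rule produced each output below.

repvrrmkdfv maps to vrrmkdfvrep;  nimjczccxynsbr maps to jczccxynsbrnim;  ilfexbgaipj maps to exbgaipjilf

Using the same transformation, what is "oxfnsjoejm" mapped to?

What's happening: move the first 3 characters to the end (rotate left by 3).
"oxfnsjoejm" → "nsjoejmoxf".

nsjoejmoxf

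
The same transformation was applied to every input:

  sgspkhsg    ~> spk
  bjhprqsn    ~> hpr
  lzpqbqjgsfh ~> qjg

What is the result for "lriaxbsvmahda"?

vma

In each case the input is transformed by: delete the last 3 characters, then keep only the last 3 characters.
Working it through for "lriaxbsvmahda": intermediate "lriaxbsvma", final "vma".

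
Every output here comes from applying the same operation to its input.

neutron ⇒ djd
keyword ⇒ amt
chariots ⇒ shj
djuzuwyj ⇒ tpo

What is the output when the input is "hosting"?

xjw

The transformation: shift every letter 10 places backward in the alphabet (wrapping around), then keep one character in every 3, starting at position 1 (positions 1st, 4th, 7th, ...).
Working it through for "hosting": intermediate "xeijydw", final "xjw".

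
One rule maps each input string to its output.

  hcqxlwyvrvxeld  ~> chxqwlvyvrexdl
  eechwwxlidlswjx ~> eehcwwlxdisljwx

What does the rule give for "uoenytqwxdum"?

The pattern: swap each adjacent pair of characters (1↔2, 3↔4, ...).
Applying that to "uoenytqwxdum" gives "ounetywqdxmu".

ounetywqdxmu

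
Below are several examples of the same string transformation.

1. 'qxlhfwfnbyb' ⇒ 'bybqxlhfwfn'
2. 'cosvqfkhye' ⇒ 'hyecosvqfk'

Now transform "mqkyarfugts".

gtsmqkyarfu

Looking at the pairs, the operation is to move the last 3 characters to the front (rotate right by 3).
For "mqkyarfugts" the result is "gtsmqkyarfu".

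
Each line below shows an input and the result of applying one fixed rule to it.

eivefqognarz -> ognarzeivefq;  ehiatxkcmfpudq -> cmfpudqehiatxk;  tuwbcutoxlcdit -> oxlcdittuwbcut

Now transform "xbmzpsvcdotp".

vcdotpxbmzps

The pattern: swap the front and back halves of the string.
Applying that to "xbmzpsvcdotp" gives "vcdotpxbmzps".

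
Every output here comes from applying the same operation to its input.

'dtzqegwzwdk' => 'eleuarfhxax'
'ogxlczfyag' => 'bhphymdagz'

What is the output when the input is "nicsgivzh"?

aiojdthjw

The pattern: shift every letter 1 place forward in the alphabet (wrapping around), then move the last 2 characters to the front (rotate right by 2).
Working it through for "nicsgivzh": intermediate "ojdthjwai", final "aiojdthjw".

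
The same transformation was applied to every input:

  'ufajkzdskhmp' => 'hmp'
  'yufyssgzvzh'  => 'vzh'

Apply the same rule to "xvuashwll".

Rule — keep only the last 3 characters.
"xvuashwll" → "wll".

wll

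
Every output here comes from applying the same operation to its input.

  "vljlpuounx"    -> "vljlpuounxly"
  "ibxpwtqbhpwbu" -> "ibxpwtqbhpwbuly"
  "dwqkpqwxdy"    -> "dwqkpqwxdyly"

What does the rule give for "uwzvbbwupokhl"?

uwzvbbwupokhlly

Looking at the pairs, the operation is to append "ly".
On "uwzvbbwupokhl" that produces "uwzvbbwupokhlly".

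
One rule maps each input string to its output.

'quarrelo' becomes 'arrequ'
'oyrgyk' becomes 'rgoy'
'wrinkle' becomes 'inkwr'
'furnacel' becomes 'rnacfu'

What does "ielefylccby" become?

The pattern: delete the last 2 characters, then move the first 2 characters to the end (rotate left by 2).
On "ielefylccby": the first step gives "ielefylcc", and the second then gives "lefylccie".

lefylccie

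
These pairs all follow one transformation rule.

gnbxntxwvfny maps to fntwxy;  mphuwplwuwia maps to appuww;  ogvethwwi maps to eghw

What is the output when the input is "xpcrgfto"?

fopr

What's happening: keep every other character starting from the second (positions 2nd, 4th, 6th, ...), then sort the characters into alphabetical order.
For "xpcrgfto", step one produces "prfo"; step two turns that into "fopr".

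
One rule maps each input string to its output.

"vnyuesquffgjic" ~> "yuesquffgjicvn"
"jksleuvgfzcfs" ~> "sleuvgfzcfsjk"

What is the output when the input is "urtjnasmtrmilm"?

tjnasmtrmilmur

The rule is to move the first 2 characters to the end (rotate left by 2).
"urtjnasmtrmilm" → "tjnasmtrmilmur".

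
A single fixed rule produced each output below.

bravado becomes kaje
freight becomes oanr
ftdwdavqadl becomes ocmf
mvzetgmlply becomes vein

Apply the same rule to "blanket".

Looking at the pairs, the operation is to shift every letter 9 places forward in the alphabet (wrapping around), then keep only the first 4 characters.
Working it through for "blanket": intermediate "kujwtnc", final "kujw".
(Check on "bravado": → "kajejmx" → "kaje" ✓)

kujw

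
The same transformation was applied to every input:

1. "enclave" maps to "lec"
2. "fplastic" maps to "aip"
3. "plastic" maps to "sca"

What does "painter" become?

nri

In each case the input is transformed by: move the first 3 characters to the end (rotate left by 3), then keep one character in every 3, starting at position 1 (positions 1st, 4th, 7th, ...).
On "painter": the first step gives "nterpai", and the second then gives "nri".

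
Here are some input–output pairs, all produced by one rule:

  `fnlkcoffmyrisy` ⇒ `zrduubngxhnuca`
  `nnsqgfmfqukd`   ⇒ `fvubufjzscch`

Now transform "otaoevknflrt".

dtkzcuagidip

In each case the input is transformed by: move the first 3 characters to the end (rotate left by 3), then shift every letter 11 places backward in the alphabet (wrapping around).
Doing the same to "otaoevknflrt": "dtkzcuagidip".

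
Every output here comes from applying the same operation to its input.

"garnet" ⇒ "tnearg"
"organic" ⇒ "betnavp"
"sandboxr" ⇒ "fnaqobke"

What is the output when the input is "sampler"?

The rule is to shift every letter 13 places forward in the alphabet (wrapping around) — i.e. ROT13.
"sampler" → "fnzcyre".

fnzcyre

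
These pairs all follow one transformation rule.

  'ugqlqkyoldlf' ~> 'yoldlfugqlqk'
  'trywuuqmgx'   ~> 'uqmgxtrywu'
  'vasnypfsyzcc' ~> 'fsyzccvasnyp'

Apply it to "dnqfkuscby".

The rule is to swap the front and back halves of the string.
Applying that to "dnqfkuscby" gives "uscbydnqfk".

uscbydnqfk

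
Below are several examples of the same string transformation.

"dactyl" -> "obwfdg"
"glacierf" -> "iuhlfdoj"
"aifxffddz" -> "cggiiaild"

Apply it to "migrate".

The rule is to shift every letter 3 places forward in the alphabet (wrapping around), then reverse the string.
Applying both steps to "migrate": "pljudwh", then "hwdujlp".

hwdujlp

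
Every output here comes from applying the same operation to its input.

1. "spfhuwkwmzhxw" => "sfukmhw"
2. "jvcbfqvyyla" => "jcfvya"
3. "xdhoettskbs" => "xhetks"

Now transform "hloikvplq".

hokpq

In each case the input is transformed by: keep every other character starting from the first (positions 1st, 3rd, 5th, ...).
So "hloikvplq" becomes "hokpq".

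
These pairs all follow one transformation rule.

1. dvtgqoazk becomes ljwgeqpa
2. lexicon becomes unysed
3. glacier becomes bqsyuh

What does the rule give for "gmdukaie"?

ctkaqyu

What's happening: delete the first character, then shift every letter 10 places backward in the alphabet (wrapping around).
Applying both steps to "gmdukaie": "mdukaie", then "ctkaqyu".
(Check on "dvtgqoazk": → "vtgqoazk" → "ljwgeqpa" ✓)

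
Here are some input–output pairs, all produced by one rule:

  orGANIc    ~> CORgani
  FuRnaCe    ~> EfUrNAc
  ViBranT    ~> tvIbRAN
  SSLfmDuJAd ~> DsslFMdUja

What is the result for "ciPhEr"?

Rule — move the last character to the front, then flip the case of every letter.
For "ciPhEr" the result is "RCIpHe".
(Check on "orGANIc": → "corGANI" → "CORgani" ✓)

RCIpHe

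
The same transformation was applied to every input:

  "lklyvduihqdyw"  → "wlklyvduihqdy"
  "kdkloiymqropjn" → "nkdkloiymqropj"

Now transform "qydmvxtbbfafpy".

Rule — move the last character to the front.
Doing the same to "qydmvxtbbfafpy": "yqydmvxtbbfafp".

yqydmvxtbbfafp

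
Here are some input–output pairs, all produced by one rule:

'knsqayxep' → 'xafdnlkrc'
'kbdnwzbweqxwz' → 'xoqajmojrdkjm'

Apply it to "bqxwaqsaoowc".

The rule is to shift every letter 13 places forward in the alphabet (wrapping around) — i.e. ROT13.
For "bqxwaqsaoowc" the result is "odkjndfnbbjp".

odkjndfnbbjp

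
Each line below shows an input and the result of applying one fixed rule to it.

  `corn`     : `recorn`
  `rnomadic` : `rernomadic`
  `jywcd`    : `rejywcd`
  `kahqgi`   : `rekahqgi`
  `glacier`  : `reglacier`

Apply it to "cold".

recold

The rule is to prepend "re".
Applying that to "cold" gives "recold".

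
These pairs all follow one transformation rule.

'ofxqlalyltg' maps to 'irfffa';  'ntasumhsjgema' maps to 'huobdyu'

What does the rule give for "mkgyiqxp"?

The pattern: keep every other character starting from the first (positions 1st, 3rd, 5th, ...), then shift every letter 6 places backward in the alphabet (wrapping around).
Starting from "mkgyiqxp": after the first operation, "mgix"; after the second, "gacr".

gacr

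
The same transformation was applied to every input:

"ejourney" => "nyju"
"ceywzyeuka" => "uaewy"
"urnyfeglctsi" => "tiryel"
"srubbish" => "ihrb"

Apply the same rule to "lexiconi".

Each output is the input with this applied: keep every other character starting from the second (positions 2nd, 4th, 6th, ...), then move the last 2 characters to the front (rotate right by 2).
Applying both steps to "lexiconi": "eioi", then "oiei".
(Check on "urnyfeglctsi": → "ryelti" → "tiryel" ✓)

oiei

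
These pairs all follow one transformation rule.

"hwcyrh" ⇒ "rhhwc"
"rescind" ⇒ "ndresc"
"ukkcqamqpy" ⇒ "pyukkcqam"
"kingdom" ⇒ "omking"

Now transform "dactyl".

Each output is the input with this applied: move the last 3 characters to the front (rotate right by 3), then delete the first character.
Applying both steps to "dactyl": "tyldac", then "yldac".

yldac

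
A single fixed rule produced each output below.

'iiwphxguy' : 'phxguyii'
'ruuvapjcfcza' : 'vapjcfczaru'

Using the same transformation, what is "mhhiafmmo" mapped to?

iafmmomh

Looking at the pairs, the operation is to move the first 3 characters to the end (rotate left by 3), then delete the last character.
Starting from "mhhiafmmo": after the first operation, "iafmmomhh"; after the second, "iafmmomh".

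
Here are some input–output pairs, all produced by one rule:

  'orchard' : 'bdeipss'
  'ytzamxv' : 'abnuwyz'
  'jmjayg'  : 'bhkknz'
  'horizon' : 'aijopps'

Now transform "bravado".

In each case the input is transformed by: shift every letter 1 place forward in the alphabet (wrapping around), then sort the characters into alphabetical order.
For "bravado", step one produces "csbwbep"; step two turns that into "bbcepsw".

bbcepsw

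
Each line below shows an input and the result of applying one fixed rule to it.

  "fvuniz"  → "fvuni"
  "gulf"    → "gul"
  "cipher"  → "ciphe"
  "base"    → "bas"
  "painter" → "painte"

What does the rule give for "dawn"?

The rule is to delete the last character.
On "dawn" that produces "daw".

daw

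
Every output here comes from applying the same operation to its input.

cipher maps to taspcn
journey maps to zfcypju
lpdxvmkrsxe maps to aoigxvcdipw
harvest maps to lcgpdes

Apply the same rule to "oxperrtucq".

The transformation: shift every letter 11 places forward in the alphabet (wrapping around), then move the first character to the end.
On "oxperrtucq": the first step gives "ziapccefnb", and the second then gives "iapccefnbz".

iapccefnbz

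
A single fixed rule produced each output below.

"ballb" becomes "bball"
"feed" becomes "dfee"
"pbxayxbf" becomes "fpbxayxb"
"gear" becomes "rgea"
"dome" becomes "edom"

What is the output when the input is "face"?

Rule — move the last character to the front.
Applying that to "face" gives "efac".

efac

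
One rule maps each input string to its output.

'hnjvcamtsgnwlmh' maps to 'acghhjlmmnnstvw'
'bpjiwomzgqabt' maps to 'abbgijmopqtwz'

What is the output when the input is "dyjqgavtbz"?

The rule is to sort the characters into alphabetical order.
For "dyjqgavtbz" the result is "abdgjqtvyz".

abdgjqtvyz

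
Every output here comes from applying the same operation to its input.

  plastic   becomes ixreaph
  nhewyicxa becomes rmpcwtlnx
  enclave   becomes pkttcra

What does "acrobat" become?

qpiprgd

Each output is the input with this applied: move the last 3 characters to the front (rotate right by 3), then shift every letter 11 places backward in the alphabet (wrapping around).
Working it through for "acrobat": intermediate "batacro", final "qpiprgd".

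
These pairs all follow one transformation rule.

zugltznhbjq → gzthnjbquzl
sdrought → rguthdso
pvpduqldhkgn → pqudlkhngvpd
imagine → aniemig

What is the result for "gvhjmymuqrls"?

The rule is to swap each adjacent pair of characters (1↔2, 3↔4, ...), then move the first 3 characters to the end (rotate left by 3).
Applying both steps to "gvhjmymuqrls": "vgjhymumrqsl", then "hymumrqslvgj".

hymumrqslvgj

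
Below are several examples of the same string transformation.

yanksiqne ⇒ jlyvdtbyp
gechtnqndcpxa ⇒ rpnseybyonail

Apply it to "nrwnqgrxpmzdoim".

ychybrciaxkoztx

What's happening: shift every letter 11 places forward in the alphabet (wrapping around).
So "nrwnqgrxpmzdoim" becomes "ychybrciaxkoztx".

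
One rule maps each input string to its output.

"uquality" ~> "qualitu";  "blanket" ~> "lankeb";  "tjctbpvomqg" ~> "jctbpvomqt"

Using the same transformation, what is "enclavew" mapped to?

nclavee

The transformation: swap the first and last characters, then delete the first character.
Doing the same to "enclavew": "nclavee".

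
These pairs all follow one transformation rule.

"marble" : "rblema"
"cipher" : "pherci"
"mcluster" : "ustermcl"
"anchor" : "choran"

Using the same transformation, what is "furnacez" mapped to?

nacezfur

Each output is the input with this applied: move the last character to the front, then swap the front and back halves of the string.
For "furnacez", step one produces "zfurnace"; step two turns that into "nacezfur".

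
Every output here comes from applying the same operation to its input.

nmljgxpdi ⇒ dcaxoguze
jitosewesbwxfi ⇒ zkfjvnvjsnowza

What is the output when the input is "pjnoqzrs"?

aefhqijg

The pattern: move the first character to the end, then shift every letter 9 places backward in the alphabet (wrapping around).
"pjnoqzrs" → "jnoqzrsp" → "aefhqijg".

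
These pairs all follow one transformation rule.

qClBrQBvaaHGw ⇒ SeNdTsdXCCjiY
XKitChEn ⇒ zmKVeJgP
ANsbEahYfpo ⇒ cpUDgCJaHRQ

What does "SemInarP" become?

The transformation: shift every letter 2 places forward in the alphabet (wrapping around), then flip the case of every letter.
So "SemInarP" becomes "uGOkPCTr".

uGOkPCTr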